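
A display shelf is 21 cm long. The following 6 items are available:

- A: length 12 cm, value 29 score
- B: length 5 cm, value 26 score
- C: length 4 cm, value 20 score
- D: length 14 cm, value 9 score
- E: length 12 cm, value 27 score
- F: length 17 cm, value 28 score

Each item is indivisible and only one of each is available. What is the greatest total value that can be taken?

Check high-value combinations within 21 cm:
- A+B+C: length 12+5+4=21, value 29+26+20=75
- B+C+E: length 5+4+12=21, value 26+20+27=73
- A+B: length 12+5=17, value 29+26=55
- B+E: length 5+12=17, value 26+27=53
Best: 75 score.

75 score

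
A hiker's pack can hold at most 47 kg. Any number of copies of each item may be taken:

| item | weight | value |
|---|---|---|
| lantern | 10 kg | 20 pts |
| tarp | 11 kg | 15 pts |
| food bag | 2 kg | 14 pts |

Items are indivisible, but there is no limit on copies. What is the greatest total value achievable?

322 pts

Best value-per-unit is food bag at 14/2, and filling with it alone uses weight 23×2=46. No mix of the others beats 23×14 = 322.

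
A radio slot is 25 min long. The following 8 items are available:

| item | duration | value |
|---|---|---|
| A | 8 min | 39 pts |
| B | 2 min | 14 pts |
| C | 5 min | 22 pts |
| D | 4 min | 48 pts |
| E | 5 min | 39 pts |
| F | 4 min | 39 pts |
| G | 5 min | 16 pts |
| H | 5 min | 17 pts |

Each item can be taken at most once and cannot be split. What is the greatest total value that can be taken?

179 pts

Check high-value combinations within 25 min:
- A+B+D+E+F: duration 8+2+4+5+4=23, value 39+14+48+39+39=179
- B+C+D+E+F+H: duration 2+5+4+5+4+5=25, value 14+22+48+39+39+17=179
- B+C+D+E+F+G: duration 2+5+4+5+4+5=25, value 14+22+48+39+39+16=178
- B+D+E+F+G+H: duration 2+4+5+4+5+5=25, value 14+48+39+39+16+17=173
Best: 179 pts.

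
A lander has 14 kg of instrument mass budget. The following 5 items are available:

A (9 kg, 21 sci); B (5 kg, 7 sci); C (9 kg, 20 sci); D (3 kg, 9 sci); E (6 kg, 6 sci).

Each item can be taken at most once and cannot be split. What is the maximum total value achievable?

Check high-value combinations within 14 kg:
- A+D: mass 9+3=12, value 21+9=30
- C+D: mass 9+3=12, value 20+9=29
- A+B: mass 9+5=14, value 21+7=28
Best: 30 sci.

30 sci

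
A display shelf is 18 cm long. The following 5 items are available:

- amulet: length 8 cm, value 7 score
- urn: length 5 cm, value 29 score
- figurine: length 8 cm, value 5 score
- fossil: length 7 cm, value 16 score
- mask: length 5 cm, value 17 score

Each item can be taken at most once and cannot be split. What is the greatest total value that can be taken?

62 score

Check high-value combinations within 18 cm:
- urn+fossil+mask: length 5+7+5=17, value 29+16+17=62
- amulet+urn+mask: length 8+5+5=18, value 7+29+17=53
- urn+figurine+mask: length 5+8+5=18, value 29+5+17=51
Best: 62 score.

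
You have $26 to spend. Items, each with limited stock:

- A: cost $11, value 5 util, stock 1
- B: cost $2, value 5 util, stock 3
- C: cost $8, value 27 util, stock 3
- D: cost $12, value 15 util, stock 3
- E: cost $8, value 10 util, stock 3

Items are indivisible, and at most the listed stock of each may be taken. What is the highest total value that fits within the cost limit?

Top feasible selections:
- 1×B + 3×C: cost 26, value 86
- 3×C: cost 24, value 81
- 3×B + 2×C: cost 22, value 69
Best: 86 util.

86 util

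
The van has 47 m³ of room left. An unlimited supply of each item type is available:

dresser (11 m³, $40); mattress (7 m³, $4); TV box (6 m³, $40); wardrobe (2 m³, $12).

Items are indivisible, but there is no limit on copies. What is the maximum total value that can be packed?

$304

Best value-per-unit is TV box at 40/6; filling with it alone gives 7×40 = 280.
Optimal mix: 7×TV box + 2×wardrobe → volume 46, value 304.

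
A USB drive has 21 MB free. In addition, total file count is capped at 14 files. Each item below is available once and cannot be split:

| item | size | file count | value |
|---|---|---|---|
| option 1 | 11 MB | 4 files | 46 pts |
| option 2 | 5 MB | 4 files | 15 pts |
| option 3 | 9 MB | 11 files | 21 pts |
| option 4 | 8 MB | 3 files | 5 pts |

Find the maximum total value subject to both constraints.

Feasible sets respecting both limits:
- option 1+option 2: size 16, file count 8, value 61
- option 1+option 4: size 19, file count 7, value 51
- option 1: size 11, file count 4, value 46
- option 3+option 4: size 17, file count 14, value 26
Best: 61 pts.

61 pts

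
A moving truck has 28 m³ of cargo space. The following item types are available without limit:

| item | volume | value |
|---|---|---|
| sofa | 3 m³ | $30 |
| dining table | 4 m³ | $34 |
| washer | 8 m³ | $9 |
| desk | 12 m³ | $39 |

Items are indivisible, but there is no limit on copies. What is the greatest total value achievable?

$274

Best value-per-unit is sofa at 30/3; filling with it alone gives 9×30 = 270.
Optimal mix: 8×sofa + 1×dining table → volume 28, value 274.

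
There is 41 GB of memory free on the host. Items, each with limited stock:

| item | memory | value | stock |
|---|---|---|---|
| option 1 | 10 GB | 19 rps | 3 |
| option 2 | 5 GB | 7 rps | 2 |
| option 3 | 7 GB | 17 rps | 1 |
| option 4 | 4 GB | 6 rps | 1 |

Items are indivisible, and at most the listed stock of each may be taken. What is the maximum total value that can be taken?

80 rps

Best selections within memory 41 and stock limits:
- 3×option 1 + 1×option 3 + 1×option 4: memory 41, value 80
- 2×option 1 + 2×option 2 + 1×option 3 + 1×option 4: memory 41, value 75
Best: 80 rps.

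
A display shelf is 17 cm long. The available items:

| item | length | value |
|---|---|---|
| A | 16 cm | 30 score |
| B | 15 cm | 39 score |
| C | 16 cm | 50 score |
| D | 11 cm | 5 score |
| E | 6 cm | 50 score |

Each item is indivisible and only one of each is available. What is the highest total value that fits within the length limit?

55 score

Check high-value combinations within 17 cm:
- D+E: length 11+6=17, value 5+50=55
- E: length 6, value 50
- C: length 16, value 50
- B: length 15, value 39
- A: length 16, value 30
Best: 55 score.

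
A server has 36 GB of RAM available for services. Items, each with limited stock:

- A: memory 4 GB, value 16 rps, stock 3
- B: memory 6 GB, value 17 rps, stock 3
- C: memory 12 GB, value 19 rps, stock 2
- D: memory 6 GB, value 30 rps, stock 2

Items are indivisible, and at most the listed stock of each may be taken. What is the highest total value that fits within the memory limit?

142 rps

Best selections within memory 36 and stock limits:
- 3×A + 2×B + 2×D: memory 36, value 142
- 3×A + 3×B + 1×D: memory 36, value 129
Best: 142 rps.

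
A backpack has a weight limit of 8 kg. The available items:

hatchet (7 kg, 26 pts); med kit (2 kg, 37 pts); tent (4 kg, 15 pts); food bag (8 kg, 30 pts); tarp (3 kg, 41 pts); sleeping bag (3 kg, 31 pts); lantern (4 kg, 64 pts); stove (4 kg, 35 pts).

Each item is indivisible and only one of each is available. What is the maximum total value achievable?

109 pts

Check high-value combinations within 8 kg:
- med kit+tarp+sleeping bag: weight 2+3+3=8, value 37+41+31=109
- tarp+lantern: weight 3+4=7, value 41+64=105
- med kit+lantern: weight 2+4=6, value 37+64=101
- lantern+stove: weight 4+4=8, value 64+35=99
Best: 109 pts.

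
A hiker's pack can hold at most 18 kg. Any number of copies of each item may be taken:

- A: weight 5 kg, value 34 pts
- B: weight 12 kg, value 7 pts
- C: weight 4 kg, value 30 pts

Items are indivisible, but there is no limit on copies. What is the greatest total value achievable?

128 pts

Best value-per-unit is C at 30/4; filling with it alone gives 4×30 = 120.
Optimal mix: 2×A + 2×C → weight 18, value 128.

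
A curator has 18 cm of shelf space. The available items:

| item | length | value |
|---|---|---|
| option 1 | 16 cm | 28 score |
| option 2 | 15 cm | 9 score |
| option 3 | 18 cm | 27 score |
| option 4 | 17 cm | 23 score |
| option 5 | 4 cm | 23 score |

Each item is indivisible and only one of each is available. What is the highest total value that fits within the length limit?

Check high-value combinations within 18 cm:
- option 1: length 16, value 28
- option 3: length 18, value 27
- option 5: length 4, value 23
- option 4: length 17, value 23
- option 2: length 15, value 9
Best: 28 score.

28 score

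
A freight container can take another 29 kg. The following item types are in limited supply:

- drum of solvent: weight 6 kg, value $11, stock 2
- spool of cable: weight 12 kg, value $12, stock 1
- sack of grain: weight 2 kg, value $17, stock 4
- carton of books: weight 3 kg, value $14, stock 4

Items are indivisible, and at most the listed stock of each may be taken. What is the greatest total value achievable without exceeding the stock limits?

Best selections within weight 29 and stock limits:
- 1×drum of solvent + 4×sack of grain + 4×carton of books: weight 26, value 135
- 2×drum of solvent + 4×sack of grain + 3×carton of books: weight 29, value 132
- 4×sack of grain + 4×carton of books: weight 20, value 124
- 1×spool of cable + 4×sack of grain + 3×carton of books: weight 29, value 122
Best: $135.

$135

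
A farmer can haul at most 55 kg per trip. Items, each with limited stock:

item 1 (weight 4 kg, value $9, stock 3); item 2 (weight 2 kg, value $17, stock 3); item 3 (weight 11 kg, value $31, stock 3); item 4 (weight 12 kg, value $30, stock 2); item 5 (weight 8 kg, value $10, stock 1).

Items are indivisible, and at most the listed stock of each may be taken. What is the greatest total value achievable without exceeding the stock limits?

$183

Top feasible selections:
- 1×item 1 + 3×item 2 + 3×item 3 + 1×item 4: weight 55, value 183
- 3×item 2 + 3×item 3 + 1×item 4: weight 51, value 174
- 3×item 2 + 2×item 3 + 2×item 4: weight 52, value 173
- 2×item 1 + 3×item 2 + 3×item 3 + 1×item 5: weight 55, value 172
Best: $183.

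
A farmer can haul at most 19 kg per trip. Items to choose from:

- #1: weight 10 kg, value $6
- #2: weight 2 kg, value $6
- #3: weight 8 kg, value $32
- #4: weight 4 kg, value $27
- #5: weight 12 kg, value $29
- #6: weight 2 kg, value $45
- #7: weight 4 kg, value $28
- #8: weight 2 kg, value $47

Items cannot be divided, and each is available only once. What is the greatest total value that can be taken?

Check high-value combinations within 19 kg:
- #2+#3+#6+#7+#8: weight 2+8+2+4+2=18, value 6+32+45+28+47=158
- #2+#3+#4+#6+#8: weight 2+8+4+2+2=18, value 6+32+27+45+47=157
- #2+#4+#6+#7+#8: weight 2+4+2+4+2=14, value 6+27+45+28+47=153
Best: $158.

$158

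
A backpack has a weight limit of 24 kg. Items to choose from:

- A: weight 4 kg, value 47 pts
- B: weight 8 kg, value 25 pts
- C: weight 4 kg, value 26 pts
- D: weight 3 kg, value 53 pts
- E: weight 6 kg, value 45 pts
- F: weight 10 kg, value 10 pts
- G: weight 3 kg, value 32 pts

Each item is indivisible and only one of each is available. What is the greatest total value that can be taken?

Check high-value combinations within 24 kg:
- A+C+D+E+G: weight 4+4+3+6+3=20, value 47+26+53+45+32=203
- A+B+D+E+G: weight 4+8+3+6+3=24, value 47+25+53+45+32=202
- A+B+C+D+G: weight 4+8+4+3+3=22, value 47+25+26+53+32=183
- B+C+D+E+G: weight 8+4+3+6+3=24, value 25+26+53+45+32=181
- A+D+E+G: weight 4+3+6+3=16, value 47+53+45+32=177
Best: 203 pts.

203 pts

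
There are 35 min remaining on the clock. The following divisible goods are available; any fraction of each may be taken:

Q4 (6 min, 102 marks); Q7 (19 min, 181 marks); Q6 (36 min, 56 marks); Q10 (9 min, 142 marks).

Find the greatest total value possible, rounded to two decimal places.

Take in order of value per unit:
- Q4 (102/6 per unit): all 6 → value 102, running total 102.00
- Q10 (142/9 per unit): all 9 → value 142, running total 244.00
- Q7 (181/19 per unit): all 19 → value 181, running total 425.00
- Q6 (56/36 per unit): 1 of 36 → value 1×56/36 = 1.5556, running total 426.56
Total 426.56.

426.56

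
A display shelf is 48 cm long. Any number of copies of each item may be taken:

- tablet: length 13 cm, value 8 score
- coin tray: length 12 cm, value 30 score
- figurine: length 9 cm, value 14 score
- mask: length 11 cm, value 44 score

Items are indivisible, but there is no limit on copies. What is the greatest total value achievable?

Best value-per-unit is mask at 44/11, and filling with it alone uses length 4×11=44. No mix of the others beats 4×44 = 176.

176 score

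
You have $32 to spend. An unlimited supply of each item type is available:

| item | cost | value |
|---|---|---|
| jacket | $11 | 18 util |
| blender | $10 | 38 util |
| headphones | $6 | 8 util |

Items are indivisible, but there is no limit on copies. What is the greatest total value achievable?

Best value-per-unit is blender at 38/10, and filling with it alone uses cost 3×10=30. No mix of the others beats 3×38 = 114.

114 util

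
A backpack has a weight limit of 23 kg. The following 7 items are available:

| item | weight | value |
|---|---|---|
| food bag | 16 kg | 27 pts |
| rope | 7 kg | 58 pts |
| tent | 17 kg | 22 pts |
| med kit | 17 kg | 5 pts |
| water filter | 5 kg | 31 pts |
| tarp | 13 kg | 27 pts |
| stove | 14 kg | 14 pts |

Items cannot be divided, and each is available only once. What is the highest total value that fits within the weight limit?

This is a 0/1 knapsack; check combinations near the capacity.
- rope+water filter: weight 7+5=12, value 58+31=89
- rope+tarp: weight 7+13=20, value 58+27=85
- food bag+rope: weight 16+7=23, value 27+58=85
- rope+stove: weight 7+14=21, value 58+14=72
- rope: weight 7, value 58
Best: 89 pts.

89 pts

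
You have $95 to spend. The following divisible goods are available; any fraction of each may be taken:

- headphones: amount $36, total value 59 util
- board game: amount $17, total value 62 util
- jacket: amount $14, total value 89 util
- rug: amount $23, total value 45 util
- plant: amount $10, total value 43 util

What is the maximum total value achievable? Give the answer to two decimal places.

Take in order of value per unit:
- jacket (89/14 per unit): all 14 → value 89, running total 89.00
- plant (43/10 per unit): all 10 → value 43, running total 132.00
- board game (62/17 per unit): all 17 → value 62, running total 194.00
- rug (45/23 per unit): all 23 → value 45, running total 239.00
- headphones (59/36 per unit): 31 of 36 → value 31×59/36 = 50.8056, running total 289.81
Total 289.81.

289.81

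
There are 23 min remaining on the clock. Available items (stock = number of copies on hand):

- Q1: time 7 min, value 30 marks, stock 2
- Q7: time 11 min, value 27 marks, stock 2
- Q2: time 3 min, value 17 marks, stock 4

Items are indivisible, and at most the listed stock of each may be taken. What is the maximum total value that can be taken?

111 marks

Top feasible selections:
- 2×Q1 + 3×Q2: time 23, value 111
- 1×Q1 + 4×Q2: time 19, value 98
- 1×Q7 + 4×Q2: time 23, value 95
- 2×Q1 + 2×Q2: time 20, value 94
Best: 111 marks.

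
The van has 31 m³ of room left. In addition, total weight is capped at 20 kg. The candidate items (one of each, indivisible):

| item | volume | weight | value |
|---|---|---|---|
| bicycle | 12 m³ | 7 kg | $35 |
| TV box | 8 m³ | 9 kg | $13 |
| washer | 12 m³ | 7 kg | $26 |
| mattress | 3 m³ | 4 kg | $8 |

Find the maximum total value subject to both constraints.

Feasible sets respecting both limits:
- bicycle+washer+mattress: volume 27, weight 18, value 69
- bicycle+washer: volume 24, weight 14, value 61
- bicycle+TV box+mattress: volume 23, weight 20, value 56
Best: $69.

$69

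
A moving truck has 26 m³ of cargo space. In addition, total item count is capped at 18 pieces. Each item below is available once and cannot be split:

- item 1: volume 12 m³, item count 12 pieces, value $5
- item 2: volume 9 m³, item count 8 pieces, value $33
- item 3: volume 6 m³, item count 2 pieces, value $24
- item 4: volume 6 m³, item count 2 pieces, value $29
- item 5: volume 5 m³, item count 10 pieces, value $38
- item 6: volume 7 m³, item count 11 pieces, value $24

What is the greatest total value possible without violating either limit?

$91

Feasible sets respecting both limits:
- item 3+item 4+item 5: volume 17, item count 14, value 91
- item 2+item 3+item 4: volume 21, item count 12, value 86
- item 3+item 4+item 6: volume 19, item count 15, value 77
Best: $91.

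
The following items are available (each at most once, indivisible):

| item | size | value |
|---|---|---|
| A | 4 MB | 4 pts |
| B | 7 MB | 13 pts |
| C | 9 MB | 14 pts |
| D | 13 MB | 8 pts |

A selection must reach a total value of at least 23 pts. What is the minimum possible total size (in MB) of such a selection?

Subsets with value ≥ 23, sorted by total size:
- B+C: size 16, value 27
- A+B+C: size 20, value 31
- A+B+D: size 24, value 25
Minimum size: 16 MB.

16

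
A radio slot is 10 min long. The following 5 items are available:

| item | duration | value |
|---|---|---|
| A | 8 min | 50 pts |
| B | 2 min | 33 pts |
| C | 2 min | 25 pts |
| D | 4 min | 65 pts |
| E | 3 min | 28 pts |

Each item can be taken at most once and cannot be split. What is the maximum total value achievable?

126 pts

This is a 0/1 knapsack; check combinations near the capacity.
- B+D+E: duration 2+4+3=9, value 33+65+28=126
- B+C+D: duration 2+2+4=8, value 33+25+65=123
- C+D+E: duration 2+4+3=9, value 25+65+28=118
- B+D: duration 2+4=6, value 33+65=98
Best: 126 pts.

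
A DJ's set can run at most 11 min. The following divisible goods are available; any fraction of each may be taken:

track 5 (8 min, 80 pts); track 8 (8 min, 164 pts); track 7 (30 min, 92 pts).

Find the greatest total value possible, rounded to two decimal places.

Take in order of value per unit:
- track 8 (164/8 per unit): all 8 → value 164, running total 164.00
- track 5 (80/8 per unit): 3 of 8 → value 3×80/8 = 30.0000, running total 194.00
Total 194.00.

194.00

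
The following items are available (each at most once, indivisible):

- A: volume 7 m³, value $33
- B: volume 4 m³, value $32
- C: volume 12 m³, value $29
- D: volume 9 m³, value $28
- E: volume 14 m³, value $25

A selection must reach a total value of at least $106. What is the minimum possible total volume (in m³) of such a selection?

Subsets with value ≥ 106, sorted by total volume:
- A+B+C+D: volume 32, value 122
- A+B+D+E: volume 34, value 118
Minimum volume: 32 m³.

32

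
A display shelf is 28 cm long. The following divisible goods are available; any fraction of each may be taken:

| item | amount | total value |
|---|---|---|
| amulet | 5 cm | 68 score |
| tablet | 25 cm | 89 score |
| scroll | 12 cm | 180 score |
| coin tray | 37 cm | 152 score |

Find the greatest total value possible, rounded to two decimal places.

293.19

Take in order of value per unit:
- scroll (180/12 per unit): all 12 → value 180, running total 180.00
- amulet (68/5 per unit): all 5 → value 68, running total 248.00
- coin tray (152/37 per unit): 11 of 37 → value 11×152/37 = 45.1892, running total 293.19
Total 293.19.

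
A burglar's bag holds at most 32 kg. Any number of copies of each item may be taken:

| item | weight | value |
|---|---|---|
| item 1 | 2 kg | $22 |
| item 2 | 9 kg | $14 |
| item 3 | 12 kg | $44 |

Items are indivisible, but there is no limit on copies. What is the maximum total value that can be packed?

$352

Best value-per-unit is item 1 at 22/2, and filling with it alone uses weight 16×2=32. No mix of the others beats 16×22 = 352.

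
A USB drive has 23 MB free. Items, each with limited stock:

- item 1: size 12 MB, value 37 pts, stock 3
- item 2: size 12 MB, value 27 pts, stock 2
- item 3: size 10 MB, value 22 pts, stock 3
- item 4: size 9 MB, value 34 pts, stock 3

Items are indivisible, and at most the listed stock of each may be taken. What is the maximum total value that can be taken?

Best selections within size 23 and stock limits:
- 1×item 1 + 1×item 4: size 21, value 71
- 2×item 4: size 18, value 68
Best: 71 pts.

71 pts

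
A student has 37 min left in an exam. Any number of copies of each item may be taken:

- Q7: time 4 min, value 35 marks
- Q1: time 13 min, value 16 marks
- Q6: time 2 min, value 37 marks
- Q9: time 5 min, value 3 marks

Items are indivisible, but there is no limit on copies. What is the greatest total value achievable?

666 marks

Best value-per-unit is Q6 at 37/2, and filling with it alone uses time 18×2=36. No mix of the others beats 18×37 = 666.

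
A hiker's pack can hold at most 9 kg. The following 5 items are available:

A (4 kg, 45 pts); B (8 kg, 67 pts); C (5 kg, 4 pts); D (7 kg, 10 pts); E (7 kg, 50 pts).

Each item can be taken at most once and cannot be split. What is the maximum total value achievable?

Check high-value combinations within 9 kg:
- B: weight 8, value 67
- E: weight 7, value 50
- A+C: weight 4+5=9, value 45+4=49
Best: 67 pts.

67 pts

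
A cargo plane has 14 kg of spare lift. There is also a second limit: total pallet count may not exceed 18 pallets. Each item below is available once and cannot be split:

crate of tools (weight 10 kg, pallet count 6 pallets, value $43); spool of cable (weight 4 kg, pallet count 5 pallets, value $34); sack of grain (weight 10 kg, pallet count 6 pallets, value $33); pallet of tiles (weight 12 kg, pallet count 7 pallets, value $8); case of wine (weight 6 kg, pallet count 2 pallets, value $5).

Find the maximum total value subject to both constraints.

$77

Feasible sets respecting both limits:
- crate of tools+spool of cable: weight 14, pallet count 11, value 77
- spool of cable+sack of grain: weight 14, pallet count 11, value 67
- crate of tools: weight 10, pallet count 6, value 43
- spool of cable+case of wine: weight 10, pallet count 7, value 39
Best: $77.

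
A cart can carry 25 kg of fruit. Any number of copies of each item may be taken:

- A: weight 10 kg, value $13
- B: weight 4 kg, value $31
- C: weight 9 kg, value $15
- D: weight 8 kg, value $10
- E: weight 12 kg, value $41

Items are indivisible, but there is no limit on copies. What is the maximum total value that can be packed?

$186

Best value-per-unit is B at 31/4, and filling with it alone uses weight 6×4=24. No mix of the others beats 6×31 = 186.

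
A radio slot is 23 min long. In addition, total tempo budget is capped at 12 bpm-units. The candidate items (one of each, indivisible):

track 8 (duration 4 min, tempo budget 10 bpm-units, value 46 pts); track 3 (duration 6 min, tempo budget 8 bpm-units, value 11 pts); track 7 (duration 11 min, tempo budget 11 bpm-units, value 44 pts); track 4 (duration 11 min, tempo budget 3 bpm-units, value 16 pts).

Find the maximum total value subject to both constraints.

Feasible sets respecting both limits:
- track 8: duration 4, tempo budget 10, value 46
- track 7: duration 11, tempo budget 11, value 44
- track 3+track 4: duration 17, tempo budget 11, value 27
Best: 46 pts.

46 pts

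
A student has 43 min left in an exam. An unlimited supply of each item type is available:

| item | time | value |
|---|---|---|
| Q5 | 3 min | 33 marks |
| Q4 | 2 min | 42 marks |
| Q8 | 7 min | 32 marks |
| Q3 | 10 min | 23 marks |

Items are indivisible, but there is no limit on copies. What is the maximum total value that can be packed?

Best value-per-unit is Q4 at 42/2, and filling with it alone uses time 21×2=42. No mix of the others beats 21×42 = 882.

882 marks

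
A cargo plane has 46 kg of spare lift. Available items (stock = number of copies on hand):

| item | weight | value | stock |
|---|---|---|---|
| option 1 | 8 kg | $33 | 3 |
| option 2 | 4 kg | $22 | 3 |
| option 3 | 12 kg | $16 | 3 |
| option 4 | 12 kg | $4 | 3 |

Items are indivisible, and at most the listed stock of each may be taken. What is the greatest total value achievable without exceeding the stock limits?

$165

Top feasible selections:
- 3×option 1 + 3×option 2: weight 36, value 165
- 3×option 1 + 2×option 2 + 1×option 3: weight 44, value 159
Best: $165.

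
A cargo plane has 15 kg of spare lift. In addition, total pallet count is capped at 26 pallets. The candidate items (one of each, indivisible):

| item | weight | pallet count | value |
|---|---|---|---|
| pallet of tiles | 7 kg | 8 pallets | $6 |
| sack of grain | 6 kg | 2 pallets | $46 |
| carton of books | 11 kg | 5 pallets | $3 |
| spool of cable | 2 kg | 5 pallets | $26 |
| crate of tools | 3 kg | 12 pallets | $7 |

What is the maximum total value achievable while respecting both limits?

Feasible sets respecting both limits:
- sack of grain+spool of cable+crate of tools: weight 11, pallet count 19, value 79
- pallet of tiles+sack of grain+spool of cable: weight 15, pallet count 15, value 78
- sack of grain+spool of cable: weight 8, pallet count 7, value 72
Best: $79.

$79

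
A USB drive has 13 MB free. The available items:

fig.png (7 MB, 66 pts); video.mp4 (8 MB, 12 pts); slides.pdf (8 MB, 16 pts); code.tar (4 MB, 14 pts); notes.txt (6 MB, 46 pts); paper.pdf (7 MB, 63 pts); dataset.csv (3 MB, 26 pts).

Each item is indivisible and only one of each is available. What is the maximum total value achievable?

112 pts

Check high-value combinations within 13 MB:
- fig.png+notes.txt: size 7+6=13, value 66+46=112
- notes.txt+paper.pdf: size 6+7=13, value 46+63=109
- fig.png+dataset.csv: size 7+3=10, value 66+26=92
Best: 112 pts.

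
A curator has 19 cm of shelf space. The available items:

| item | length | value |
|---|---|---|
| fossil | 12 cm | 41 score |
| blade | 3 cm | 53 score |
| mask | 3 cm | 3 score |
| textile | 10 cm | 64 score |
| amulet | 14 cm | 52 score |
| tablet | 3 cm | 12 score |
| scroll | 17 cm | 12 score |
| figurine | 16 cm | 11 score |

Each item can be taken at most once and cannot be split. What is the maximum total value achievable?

This is a 0/1 knapsack; check combinations near the capacity.
- blade+mask+textile+tablet: length 3+3+10+3=19, value 53+3+64+12=132
- blade+textile+tablet: length 3+10+3=16, value 53+64+12=129
- blade+mask+textile: length 3+3+10=16, value 53+3+64=120
- blade+textile: length 3+10=13, value 53+64=117
Best: 132 score.

132 score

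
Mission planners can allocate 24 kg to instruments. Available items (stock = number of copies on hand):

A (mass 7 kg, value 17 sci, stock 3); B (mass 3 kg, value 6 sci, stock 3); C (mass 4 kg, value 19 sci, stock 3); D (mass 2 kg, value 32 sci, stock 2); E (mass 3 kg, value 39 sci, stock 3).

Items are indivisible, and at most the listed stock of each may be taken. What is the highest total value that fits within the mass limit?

Best selections within mass 24 and stock limits:
- 1×B + 2×C + 2×D + 3×E: mass 24, value 225
- 2×C + 2×D + 3×E: mass 21, value 219
- 1×A + 1×C + 2×D + 3×E: mass 24, value 217
Best: 225 sci.

225 sci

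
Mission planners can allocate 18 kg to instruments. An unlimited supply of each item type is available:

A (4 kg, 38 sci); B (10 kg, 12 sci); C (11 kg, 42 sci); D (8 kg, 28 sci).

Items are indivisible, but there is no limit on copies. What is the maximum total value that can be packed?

152 sci

Best value-per-unit is A at 38/4, and filling with it alone uses mass 4×4=16. No mix of the others beats 4×38 = 152.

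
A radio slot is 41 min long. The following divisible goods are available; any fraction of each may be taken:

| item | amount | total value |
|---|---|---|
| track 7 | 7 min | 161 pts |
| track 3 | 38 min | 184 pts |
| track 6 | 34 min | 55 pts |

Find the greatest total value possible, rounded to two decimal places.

Take in order of value per unit:
- track 7 (161/7 per unit): all 7 → value 161, running total 161.00
- track 3 (184/38 per unit): 34 of 38 → value 34×184/38 = 164.6316, running total 325.63
Total 325.63.

325.63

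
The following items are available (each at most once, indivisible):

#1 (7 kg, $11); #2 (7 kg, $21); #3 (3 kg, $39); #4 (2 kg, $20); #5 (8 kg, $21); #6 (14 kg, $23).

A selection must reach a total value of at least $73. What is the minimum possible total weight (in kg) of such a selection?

Subsets with value ≥ 73, sorted by total weight:
- #2+#3+#4: weight 12, value 80
- #3+#4+#5: weight 13, value 80
Minimum weight: 12 kg.

12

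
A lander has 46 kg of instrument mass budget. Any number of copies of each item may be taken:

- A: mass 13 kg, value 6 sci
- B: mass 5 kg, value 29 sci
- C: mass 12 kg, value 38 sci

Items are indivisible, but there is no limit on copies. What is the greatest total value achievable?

Best value-per-unit is B at 29/5, and filling with it alone uses mass 9×5=45. No mix of the others beats 9×29 = 261.

261 sci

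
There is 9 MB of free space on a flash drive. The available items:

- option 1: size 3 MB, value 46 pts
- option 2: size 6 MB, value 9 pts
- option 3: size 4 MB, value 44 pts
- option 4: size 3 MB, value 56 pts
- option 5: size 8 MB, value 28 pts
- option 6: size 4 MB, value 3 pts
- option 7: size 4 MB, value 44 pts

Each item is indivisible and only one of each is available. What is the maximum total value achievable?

102 pts

Check high-value combinations within 9 MB:
- option 1+option 4: size 3+3=6, value 46+56=102
- option 3+option 4: size 4+3=7, value 44+56=100
- option 4+option 7: size 3+4=7, value 56+44=100
- option 1+option 3: size 3+4=7, value 46+44=90
- option 1+option 7: size 3+4=7, value 46+44=90
Best: 102 pts.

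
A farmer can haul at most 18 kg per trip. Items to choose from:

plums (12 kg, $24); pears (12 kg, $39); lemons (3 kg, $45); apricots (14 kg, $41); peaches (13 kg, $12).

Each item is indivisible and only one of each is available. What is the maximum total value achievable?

This is a 0/1 knapsack; check combinations near the capacity.
- lemons+apricots: weight 3+14=17, value 45+41=86
- pears+lemons: weight 12+3=15, value 39+45=84
- plums+lemons: weight 12+3=15, value 24+45=69
Best: $86.

$86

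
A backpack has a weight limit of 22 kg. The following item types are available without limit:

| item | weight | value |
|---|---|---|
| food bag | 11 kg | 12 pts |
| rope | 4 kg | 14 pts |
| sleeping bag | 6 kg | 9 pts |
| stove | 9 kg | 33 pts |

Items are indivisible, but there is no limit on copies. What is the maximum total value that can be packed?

80 pts

Best value-per-unit is stove at 33/9; filling with it alone gives 2×33 = 66.
Optimal mix: 1×rope + 2×stove → weight 22, value 80.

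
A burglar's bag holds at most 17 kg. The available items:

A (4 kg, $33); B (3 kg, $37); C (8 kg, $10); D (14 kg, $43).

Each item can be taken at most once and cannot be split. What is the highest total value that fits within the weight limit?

This is a 0/1 knapsack; check combinations near the capacity.
- A+B+C: weight 4+3+8=15, value 33+37+10=80
- B+D: weight 3+14=17, value 37+43=80
- A+B: weight 4+3=7, value 33+37=70
Best: $80.

$80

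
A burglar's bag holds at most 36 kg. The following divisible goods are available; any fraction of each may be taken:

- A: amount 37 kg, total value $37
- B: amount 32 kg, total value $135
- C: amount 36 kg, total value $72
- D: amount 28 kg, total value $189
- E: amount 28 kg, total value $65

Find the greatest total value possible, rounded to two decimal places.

Take in order of value per unit:
- D (189/28 per unit): all 28 → value 189, running total 189.00
- B (135/32 per unit): 8 of 32 → value 8×135/32 = 33.7500, running total 222.75
Total 222.75.

222.75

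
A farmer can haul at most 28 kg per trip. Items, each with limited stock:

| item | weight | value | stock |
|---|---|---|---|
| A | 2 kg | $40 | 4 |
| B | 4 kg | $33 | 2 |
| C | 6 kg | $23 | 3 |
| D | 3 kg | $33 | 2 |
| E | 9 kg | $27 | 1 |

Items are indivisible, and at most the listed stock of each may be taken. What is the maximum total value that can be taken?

Best selections within weight 28 and stock limits:
- 4×A + 2×B + 1×C + 2×D: weight 28, value 315
- 4×A + 2×B + 2×D: weight 22, value 292
Best: $315.

$315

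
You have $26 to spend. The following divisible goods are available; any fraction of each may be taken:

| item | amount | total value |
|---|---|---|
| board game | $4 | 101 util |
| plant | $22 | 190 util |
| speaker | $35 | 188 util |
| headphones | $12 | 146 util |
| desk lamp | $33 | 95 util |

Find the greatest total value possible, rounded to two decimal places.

333.36

Take in order of value per unit:
- board game (101/4 per unit): all 4 → value 101, running total 101.00
- headphones (146/12 per unit): all 12 → value 146, running total 247.00
- plant (190/22 per unit): 10 of 22 → value 10×190/22 = 86.3636, running total 333.36
Total 333.36.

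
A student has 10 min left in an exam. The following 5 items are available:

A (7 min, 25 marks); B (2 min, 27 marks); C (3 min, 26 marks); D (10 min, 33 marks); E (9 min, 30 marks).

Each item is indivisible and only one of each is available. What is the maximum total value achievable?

Check high-value combinations within 10 min:
- B+C: time 2+3=5, value 27+26=53
- A+B: time 7+2=9, value 25+27=52
- A+C: time 7+3=10, value 25+26=51
- D: time 10, value 33
- E: time 9, value 30
Best: 53 marks.

53 marks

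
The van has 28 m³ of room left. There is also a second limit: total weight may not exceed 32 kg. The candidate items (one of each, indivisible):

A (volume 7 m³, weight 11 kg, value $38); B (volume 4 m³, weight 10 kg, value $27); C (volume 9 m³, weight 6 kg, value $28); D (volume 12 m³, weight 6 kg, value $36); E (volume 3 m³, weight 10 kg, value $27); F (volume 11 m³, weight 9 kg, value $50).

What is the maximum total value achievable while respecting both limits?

$118

Feasible sets respecting both limits:
- B+C+D+E: volume 28, weight 32, value 118
- A+C+F: volume 27, weight 26, value 116
- A+B+F: volume 22, weight 30, value 115
- A+E+F: volume 21, weight 30, value 115
Best: $118.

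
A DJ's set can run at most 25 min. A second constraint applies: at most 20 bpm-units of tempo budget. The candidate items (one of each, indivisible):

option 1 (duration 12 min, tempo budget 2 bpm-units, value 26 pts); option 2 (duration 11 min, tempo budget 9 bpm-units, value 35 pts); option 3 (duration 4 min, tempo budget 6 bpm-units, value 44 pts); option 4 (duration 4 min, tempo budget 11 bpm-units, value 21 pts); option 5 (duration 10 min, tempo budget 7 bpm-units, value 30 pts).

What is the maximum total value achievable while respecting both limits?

Feasible sets respecting both limits:
- option 1+option 3+option 4: duration 20, tempo budget 19, value 91
- option 2+option 3: duration 15, tempo budget 15, value 79
- option 3+option 5: duration 14, tempo budget 13, value 74
- option 1+option 3: duration 16, tempo budget 8, value 70
Best: 91 pts.

91 pts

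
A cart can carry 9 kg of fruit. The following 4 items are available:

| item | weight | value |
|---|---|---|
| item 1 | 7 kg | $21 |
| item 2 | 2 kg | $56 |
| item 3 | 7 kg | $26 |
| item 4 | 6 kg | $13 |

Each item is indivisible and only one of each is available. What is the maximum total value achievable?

Check high-value combinations within 9 kg:
- item 2+item 3: weight 2+7=9, value 56+26=82
- item 1+item 2: weight 7+2=9, value 21+56=77
- item 2+item 4: weight 2+6=8, value 56+13=69
Best: $82.

$82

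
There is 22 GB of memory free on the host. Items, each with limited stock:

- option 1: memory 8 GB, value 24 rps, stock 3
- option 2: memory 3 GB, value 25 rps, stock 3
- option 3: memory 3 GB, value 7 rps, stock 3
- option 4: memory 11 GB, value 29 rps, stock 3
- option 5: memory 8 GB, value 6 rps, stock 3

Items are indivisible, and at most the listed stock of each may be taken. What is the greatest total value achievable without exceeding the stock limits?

106 rps

Best selections within memory 22 and stock limits:
- 1×option 1 + 3×option 2 + 1×option 3: memory 20, value 106
- 3×option 2 + 1×option 4: memory 20, value 104
- 1×option 1 + 3×option 2: memory 17, value 99
Best: 106 rps.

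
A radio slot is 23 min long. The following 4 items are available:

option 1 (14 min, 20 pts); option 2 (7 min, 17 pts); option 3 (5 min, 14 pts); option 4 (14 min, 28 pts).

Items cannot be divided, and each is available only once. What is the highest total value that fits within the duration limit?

Check high-value combinations within 23 min:
- option 2+option 4: duration 7+14=21, value 17+28=45
- option 3+option 4: duration 5+14=19, value 14+28=42
- option 1+option 2: duration 14+7=21, value 20+17=37
Best: 45 pts.

45 pts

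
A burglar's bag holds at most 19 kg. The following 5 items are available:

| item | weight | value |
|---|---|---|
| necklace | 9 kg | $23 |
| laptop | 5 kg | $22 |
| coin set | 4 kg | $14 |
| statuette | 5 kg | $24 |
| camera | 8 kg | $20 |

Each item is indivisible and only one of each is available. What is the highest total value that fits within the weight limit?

Check high-value combinations within 19 kg:
- necklace+laptop+statuette: weight 9+5+5=19, value 23+22+24=69
- laptop+statuette+camera: weight 5+5+8=18, value 22+24+20=66
- necklace+coin set+statuette: weight 9+4+5=18, value 23+14+24=61
Best: $69.

$69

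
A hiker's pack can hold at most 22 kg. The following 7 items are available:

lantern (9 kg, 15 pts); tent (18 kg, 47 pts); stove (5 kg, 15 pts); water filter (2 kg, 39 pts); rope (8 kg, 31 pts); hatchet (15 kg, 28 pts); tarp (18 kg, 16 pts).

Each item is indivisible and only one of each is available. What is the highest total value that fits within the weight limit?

Check high-value combinations within 22 kg:
- tent+water filter: weight 18+2=20, value 47+39=86
- stove+water filter+rope: weight 5+2+8=15, value 15+39+31=85
- lantern+water filter+rope: weight 9+2+8=19, value 15+39+31=85
- stove+water filter+hatchet: weight 5+2+15=22, value 15+39+28=82
- water filter+rope: weight 2+8=10, value 39+31=70
Best: 86 pts.

86 pts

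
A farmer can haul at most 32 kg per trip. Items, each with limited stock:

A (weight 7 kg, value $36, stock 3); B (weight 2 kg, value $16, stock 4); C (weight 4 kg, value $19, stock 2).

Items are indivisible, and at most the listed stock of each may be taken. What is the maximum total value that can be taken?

Top feasible selections:
- 3×A + 3×B + 1×C: weight 31, value 175
- 2×A + 4×B + 2×C: weight 30, value 174
Best: $175.

$175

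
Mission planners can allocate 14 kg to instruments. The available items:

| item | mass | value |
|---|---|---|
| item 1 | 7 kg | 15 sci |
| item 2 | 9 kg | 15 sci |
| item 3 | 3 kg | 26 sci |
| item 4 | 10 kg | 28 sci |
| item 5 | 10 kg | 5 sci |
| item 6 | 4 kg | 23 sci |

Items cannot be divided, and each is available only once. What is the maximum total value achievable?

64 sci

Check high-value combinations within 14 kg:
- item 1+item 3+item 6: mass 7+3+4=14, value 15+26+23=64
- item 3+item 4: mass 3+10=13, value 26+28=54
- item 4+item 6: mass 10+4=14, value 28+23=51
- item 3+item 6: mass 3+4=7, value 26+23=49
- item 1+item 3: mass 7+3=10, value 15+26=41
Best: 64 sci.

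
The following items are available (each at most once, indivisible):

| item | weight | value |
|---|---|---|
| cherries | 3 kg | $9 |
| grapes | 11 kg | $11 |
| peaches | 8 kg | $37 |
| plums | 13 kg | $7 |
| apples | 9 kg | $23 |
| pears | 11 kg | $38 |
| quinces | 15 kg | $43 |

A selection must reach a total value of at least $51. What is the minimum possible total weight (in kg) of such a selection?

Subsets with value ≥ 51, sorted by total weight:
- peaches+apples: weight 17, value 60
- cherries+quinces: weight 18, value 52
- peaches+pears: weight 19, value 75
- cherries+peaches+apples: weight 20, value 69
Minimum weight: 17 kg.

17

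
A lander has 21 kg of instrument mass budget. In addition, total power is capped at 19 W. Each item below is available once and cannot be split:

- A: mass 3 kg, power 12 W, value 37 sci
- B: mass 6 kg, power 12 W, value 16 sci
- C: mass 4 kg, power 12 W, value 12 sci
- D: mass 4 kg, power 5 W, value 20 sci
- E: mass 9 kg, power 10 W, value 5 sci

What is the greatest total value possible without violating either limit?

Feasible sets respecting both limits:
- A+D: mass 7, power 17, value 57
- A: mass 3, power 12, value 37
- B+D: mass 10, power 17, value 36
Best: 57 sci.

57 sci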